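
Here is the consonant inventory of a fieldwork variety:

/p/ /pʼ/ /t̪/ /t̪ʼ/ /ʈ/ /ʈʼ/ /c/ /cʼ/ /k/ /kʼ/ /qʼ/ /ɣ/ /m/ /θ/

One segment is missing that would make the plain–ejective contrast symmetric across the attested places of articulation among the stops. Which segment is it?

/q/

place of articulation  plain     ejective
bilabial          p         pʼ      
dental            t̪        t̪ʼ     
retroflex         ʈ         ʈʼ      
palatal           c         cʼ      
velar             k         kʼ      
uvular            —         qʼ      
The uvular row has no plain member, so the gap is the plain uvular stop /q/.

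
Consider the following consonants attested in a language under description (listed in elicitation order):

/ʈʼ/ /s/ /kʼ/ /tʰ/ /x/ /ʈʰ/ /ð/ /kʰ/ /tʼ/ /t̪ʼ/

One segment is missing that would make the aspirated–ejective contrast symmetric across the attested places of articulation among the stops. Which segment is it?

/t̪ʰ/

Aspirated: /tʰ/ (alveolar), /ʈʰ/ (retroflex), /kʰ/ (velar).
Ejective: /t̪ʼ/ (dental), /tʼ/ (alveolar), /ʈʼ/ (retroflex), /kʼ/ (velar).
The dental row has no aspirated member, so the gap is the aspirated dental stop /t̪ʰ/.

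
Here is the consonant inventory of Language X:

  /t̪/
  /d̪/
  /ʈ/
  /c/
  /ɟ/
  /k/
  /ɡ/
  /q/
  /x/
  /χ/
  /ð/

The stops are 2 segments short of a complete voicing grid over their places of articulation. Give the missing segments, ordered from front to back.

/ɖ/, /ɢ/

dental: voiceless /t̪/, voiced /d̪/.
retroflex: voiceless /ʈ/, voiced —.
palatal: voiceless /c/, voiced /ɟ/.
velar: voiceless /k/, voiced /ɡ/.
uvular: voiceless /q/, voiced —.
Gaps, from front to back: retroflex lacks voiced (/ɖ/); uvular lacks voiced (/ɢ/).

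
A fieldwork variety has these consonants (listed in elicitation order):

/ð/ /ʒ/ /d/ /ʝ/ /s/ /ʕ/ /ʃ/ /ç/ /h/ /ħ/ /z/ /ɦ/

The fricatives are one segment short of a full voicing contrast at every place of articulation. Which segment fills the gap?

/θ/

place of articulation  voiceless  voiced  
dental            —         ð       
alveolar          s         z       
postalveolar      ʃ         ʒ       
palatal           ç         ʝ       
pharyngeal        ħ         ʕ       
glottal           h         ɦ       
The dental row has no voiceless member, so the gap is the voiceless dental fricative /θ/.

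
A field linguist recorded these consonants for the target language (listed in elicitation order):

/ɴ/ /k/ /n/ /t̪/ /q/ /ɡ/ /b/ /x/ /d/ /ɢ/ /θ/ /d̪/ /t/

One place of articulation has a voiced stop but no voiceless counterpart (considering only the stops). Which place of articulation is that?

bilabial: voiceless —, voiced /b/.
dental: voiceless /t̪/, voiced /d̪/.
alveolar: voiceless /t/, voiced /d/.
velar: voiceless /k/, voiced /ɡ/.
uvular: voiceless /q/, voiced /ɢ/.
Every place of articulation has a voiceless member except bilabial, where /p/ would be expected.

bilabial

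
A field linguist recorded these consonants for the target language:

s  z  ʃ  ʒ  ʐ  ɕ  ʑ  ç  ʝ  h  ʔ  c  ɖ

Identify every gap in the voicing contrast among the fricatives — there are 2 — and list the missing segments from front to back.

/ʂ/, /ɦ/

alveolar: voiceless /s/, voiced /z/.
postalveolar: voiceless /ʃ/, voiced /ʒ/.
retroflex: voiceless —, voiced /ʐ/.
alveolo-palatal: voiceless /ɕ/, voiced /ʑ/.
palatal: voiceless /ç/, voiced /ʝ/.
glottal: voiceless /h/, voiced —.
Gaps, from front to back: retroflex lacks voiceless (/ʂ/); glottal lacks voiced (/ɦ/).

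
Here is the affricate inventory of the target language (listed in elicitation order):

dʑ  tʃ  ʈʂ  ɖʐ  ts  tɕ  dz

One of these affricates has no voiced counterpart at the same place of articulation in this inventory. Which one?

Alveolar: /ts/ ~ /dz/
Retroflex: /ʈʂ/ ~ /ɖʐ/
Alveolo-palatal: /tɕ/ ~ /dʑ/
Postalveolar: only /tʃ/ (voiceless); no voiced partner.
So /tʃ/ is the unpaired segment.

/tʃ/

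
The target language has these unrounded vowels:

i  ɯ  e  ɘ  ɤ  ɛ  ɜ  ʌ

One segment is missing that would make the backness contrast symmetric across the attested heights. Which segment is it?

/ɨ/

Front: /i/ (high), /e/ (high-mid), /ɛ/ (low-mid).
Central: /ɘ/ (high-mid), /ɜ/ (low-mid).
Back: /ɯ/ (high), /ɤ/ (high-mid), /ʌ/ (low-mid).
The high row has no central member, so the gap is the high central unrounded vowel /ɨ/.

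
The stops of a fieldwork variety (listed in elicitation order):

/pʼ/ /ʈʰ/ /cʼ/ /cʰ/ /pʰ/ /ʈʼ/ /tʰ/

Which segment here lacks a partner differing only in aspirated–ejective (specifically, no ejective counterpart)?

/tʰ/

Bilabial: /pʰ/ ~ /pʼ/
Retroflex: /ʈʰ/ ~ /ʈʼ/
Palatal: /cʰ/ ~ /cʼ/
Alveolar: only /tʰ/ (aspirated); no ejective partner.
So /tʰ/ is the unpaired segment.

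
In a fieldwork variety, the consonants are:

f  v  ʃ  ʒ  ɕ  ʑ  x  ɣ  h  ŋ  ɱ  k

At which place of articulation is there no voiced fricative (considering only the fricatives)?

glottal

Voiceless: /f/ (labiodental), /ʃ/ (postalveolar), /ɕ/ (alveolo-palatal), /x/ (velar), /h/ (glottal).
Voiced: /v/ (labiodental), /ʒ/ (postalveolar), /ʑ/ (alveolo-palatal), /ɣ/ (velar).
Every place of articulation has a voiced member except glottal, where /ɦ/ would be expected.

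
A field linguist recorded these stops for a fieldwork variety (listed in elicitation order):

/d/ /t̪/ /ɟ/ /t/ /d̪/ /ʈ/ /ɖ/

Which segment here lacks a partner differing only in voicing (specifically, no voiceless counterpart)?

Dental: /t̪/ ~ /d̪/
Alveolar: /t/ ~ /d/
Retroflex: /ʈ/ ~ /ɖ/
Palatal: only /ɟ/ (voiced); no voiceless partner.
So /ɟ/ is the unpaired segment.

/ɟ/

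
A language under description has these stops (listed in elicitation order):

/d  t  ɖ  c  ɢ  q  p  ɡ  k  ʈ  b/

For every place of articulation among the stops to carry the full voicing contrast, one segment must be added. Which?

Voiceless: /p/ (bilabial), /t/ (alveolar), /ʈ/ (retroflex), /c/ (palatal), /k/ (velar), /q/ (uvular).
Voiced: /b/ (bilabial), /d/ (alveolar), /ɖ/ (retroflex), /ɡ/ (velar), /ɢ/ (uvular).
The palatal row has no voiced member, so the gap is the voiced palatal stop /ɟ/.

/ɟ/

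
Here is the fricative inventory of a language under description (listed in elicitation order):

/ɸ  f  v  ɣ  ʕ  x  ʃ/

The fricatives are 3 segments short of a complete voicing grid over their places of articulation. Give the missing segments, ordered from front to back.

place of articulation  voiceless  voiced  
bilabial          ɸ         —       
labiodental       f         v       
postalveolar      ʃ         —       
velar             x         ɣ       
pharyngeal        —         ʕ       
Gaps, from front to back: bilabial lacks voiced (/β/); postalveolar lacks voiced (/ʒ/); pharyngeal lacks voiceless (/ħ/).

/β/, /ʒ/, /ħ/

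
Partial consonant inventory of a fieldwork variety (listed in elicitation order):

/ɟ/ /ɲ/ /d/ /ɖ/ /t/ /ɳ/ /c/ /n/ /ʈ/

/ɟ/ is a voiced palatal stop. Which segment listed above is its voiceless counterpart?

/c/

The voiceless counterpart is a voiceless palatal stop — in this inventory, /c/.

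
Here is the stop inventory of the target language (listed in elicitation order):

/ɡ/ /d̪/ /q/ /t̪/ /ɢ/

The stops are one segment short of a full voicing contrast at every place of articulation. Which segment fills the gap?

/k/

dental: voiceless /t̪/, voiced /d̪/.
velar: voiceless —, voiced /ɡ/.
uvular: voiceless /q/, voiced /ɢ/.
The velar row has no voiceless member, so the gap is the voiceless velar stop /k/.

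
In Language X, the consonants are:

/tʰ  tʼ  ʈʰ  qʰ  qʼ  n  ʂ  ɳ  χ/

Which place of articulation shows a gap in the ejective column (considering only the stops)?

retroflex

place of articulation  aspirated  ejective
alveolar          tʰ        tʼ      
retroflex         ʈʰ        —       
uvular            qʰ        qʼ      
Every place of articulation has an ejective member except retroflex, where /ʈʼ/ would be expected.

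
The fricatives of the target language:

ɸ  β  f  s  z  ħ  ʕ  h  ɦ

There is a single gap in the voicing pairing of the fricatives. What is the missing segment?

bilabial: voiceless /ɸ/, voiced /β/.
labiodental: voiceless /f/, voiced —.
alveolar: voiceless /s/, voiced /z/.
pharyngeal: voiceless /ħ/, voiced /ʕ/.
glottal: voiceless /h/, voiced /ɦ/.
The labiodental row has no voiced member, so the gap is the voiced labiodental fricative /v/.

/v/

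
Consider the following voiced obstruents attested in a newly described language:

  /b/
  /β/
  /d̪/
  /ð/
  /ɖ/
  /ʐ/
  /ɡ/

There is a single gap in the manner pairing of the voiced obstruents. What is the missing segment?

place of articulation  stop      fricative
bilabial          b         β       
dental            d̪        ð       
retroflex         ɖ         ʐ       
velar             ɡ         —       
The velar row has no fricative member, so the gap is the velar fricative /ɣ/.

/ɣ/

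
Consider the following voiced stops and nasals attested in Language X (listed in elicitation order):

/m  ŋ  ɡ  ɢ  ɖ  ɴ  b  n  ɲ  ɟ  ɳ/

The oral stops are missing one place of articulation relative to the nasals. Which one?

alveolar

Oral stop: /b/ (bilabial), /ɖ/ (retroflex), /ɟ/ (palatal), /ɡ/ (velar), /ɢ/ (uvular).
Nasal: /m/ (bilabial), /n/ (alveolar), /ɳ/ (retroflex), /ɲ/ (palatal), /ŋ/ (velar), /ɴ/ (uvular).
Every place of articulation has an oral stop member except alveolar, where /d/ would be expected.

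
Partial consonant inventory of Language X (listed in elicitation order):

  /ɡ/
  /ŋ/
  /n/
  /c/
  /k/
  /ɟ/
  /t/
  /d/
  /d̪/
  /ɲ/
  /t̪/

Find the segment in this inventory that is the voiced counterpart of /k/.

/ɡ/

/k/ is a voiceless velar stop.
The voiced counterpart is a voiced velar stop — in this inventory, /ɡ/.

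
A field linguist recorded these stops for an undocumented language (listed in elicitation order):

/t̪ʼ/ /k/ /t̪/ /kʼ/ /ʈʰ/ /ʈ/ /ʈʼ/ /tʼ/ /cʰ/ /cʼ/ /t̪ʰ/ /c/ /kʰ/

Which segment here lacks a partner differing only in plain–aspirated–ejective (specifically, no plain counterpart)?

Dental: /t̪/ ~ /t̪ʰ/ ~ /t̪ʼ/
Retroflex: /ʈ/ ~ /ʈʰ/ ~ /ʈʼ/
Palatal: /c/ ~ /cʰ/ ~ /cʼ/
Velar: /k/ ~ /kʰ/ ~ /kʼ/
Alveolar: only /tʼ/ (ejective); no plain partner.
So /tʼ/ is the unpaired segment.

/tʼ/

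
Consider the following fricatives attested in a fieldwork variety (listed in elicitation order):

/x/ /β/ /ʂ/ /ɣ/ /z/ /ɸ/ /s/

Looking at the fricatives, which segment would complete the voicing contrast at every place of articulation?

/ʐ/

place of articulation  voiceless  voiced  
bilabial          ɸ         β       
alveolar          s         z       
retroflex         ʂ         —       
velar             x         ɣ       
The retroflex row has no voiced member, so the gap is the voiced retroflex fricative /ʐ/.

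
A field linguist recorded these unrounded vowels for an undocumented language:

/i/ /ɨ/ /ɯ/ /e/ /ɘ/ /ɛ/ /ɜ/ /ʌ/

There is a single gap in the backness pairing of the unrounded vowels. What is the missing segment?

height            front     central   back    
high              i         ɨ         ɯ       
high-mid          e         ɘ         —       
low-mid           ɛ         ɜ         ʌ       
The high-mid row has no back member, so the gap is the high-mid back unrounded vowel /ɤ/.

/ɤ/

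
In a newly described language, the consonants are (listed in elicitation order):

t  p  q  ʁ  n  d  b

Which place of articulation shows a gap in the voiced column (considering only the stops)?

uvular

place of articulation  voiceless  voiced  
bilabial          p         b       
alveolar          t         d       
uvular            q         —       
Every place of articulation has a voiced member except uvular, where /ɢ/ would be expected.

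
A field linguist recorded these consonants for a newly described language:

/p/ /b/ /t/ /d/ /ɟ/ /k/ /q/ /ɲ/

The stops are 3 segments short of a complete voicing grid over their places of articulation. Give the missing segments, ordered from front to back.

bilabial: voiceless /p/, voiced /b/.
alveolar: voiceless /t/, voiced /d/.
palatal: voiceless —, voiced /ɟ/.
velar: voiceless /k/, voiced —.
uvular: voiceless /q/, voiced —.
Gaps, from front to back: palatal lacks voiceless (/c/); velar lacks voiced (/ɡ/); uvular lacks voiced (/ɢ/).

/c/, /ɡ/, /ɢ/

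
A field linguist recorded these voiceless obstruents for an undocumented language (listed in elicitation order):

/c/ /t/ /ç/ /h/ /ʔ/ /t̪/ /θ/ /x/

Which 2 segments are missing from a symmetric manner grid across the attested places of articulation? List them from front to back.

Stop: /t̪/ (dental), /t/ (alveolar), /c/ (palatal), /ʔ/ (glottal).
Fricative: /θ/ (dental), /ç/ (palatal), /x/ (velar), /h/ (glottal).
Gaps, from front to back: alveolar lacks fricative (/s/); velar lacks stop (/k/).

/s/, /k/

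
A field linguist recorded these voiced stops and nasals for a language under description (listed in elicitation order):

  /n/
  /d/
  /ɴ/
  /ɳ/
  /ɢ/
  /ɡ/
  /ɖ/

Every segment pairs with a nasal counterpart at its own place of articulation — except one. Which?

Alveolar: /d/ ~ /n/
Retroflex: /ɖ/ ~ /ɳ/
Uvular: /ɢ/ ~ /ɴ/
Velar: only /ɡ/ (oral stop); no nasal partner.
So /ɡ/ is the unpaired segment.

/ɡ/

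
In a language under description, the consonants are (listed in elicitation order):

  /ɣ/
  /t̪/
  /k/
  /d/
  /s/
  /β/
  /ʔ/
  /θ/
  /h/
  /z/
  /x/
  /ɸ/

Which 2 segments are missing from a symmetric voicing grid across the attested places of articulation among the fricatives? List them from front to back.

/ð/, /ɦ/

bilabial: voiceless /ɸ/, voiced /β/.
dental: voiceless /θ/, voiced —.
alveolar: voiceless /s/, voiced /z/.
velar: voiceless /x/, voiced /ɣ/.
glottal: voiceless /h/, voiced —.
Gaps, from front to back: dental lacks voiced (/ð/); glottal lacks voiced (/ɦ/).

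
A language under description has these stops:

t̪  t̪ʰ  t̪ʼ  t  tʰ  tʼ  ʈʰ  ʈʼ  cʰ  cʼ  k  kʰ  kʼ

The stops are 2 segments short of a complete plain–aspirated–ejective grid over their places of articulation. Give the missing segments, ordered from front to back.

/ʈ/, /c/

Plain: /t̪/ (dental), /t/ (alveolar), /k/ (velar).
Aspirated: /t̪ʰ/ (dental), /tʰ/ (alveolar), /ʈʰ/ (retroflex), /cʰ/ (palatal), /kʰ/ (velar).
Ejective: /t̪ʼ/ (dental), /tʼ/ (alveolar), /ʈʼ/ (retroflex), /cʼ/ (palatal), /kʼ/ (velar).
Gaps, from front to back: retroflex lacks plain (/ʈ/); palatal lacks plain (/c/).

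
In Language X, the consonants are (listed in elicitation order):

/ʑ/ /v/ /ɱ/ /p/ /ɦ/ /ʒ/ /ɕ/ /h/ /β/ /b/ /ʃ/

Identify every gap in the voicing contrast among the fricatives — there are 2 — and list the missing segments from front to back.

place of articulation  voiceless  voiced  
bilabial          —         β       
labiodental       —         v       
postalveolar      ʃ         ʒ       
alveolo-palatal   ɕ         ʑ       
glottal           h         ɦ       
Gaps, from front to back: bilabial lacks voiceless (/ɸ/); labiodental lacks voiceless (/f/).

/ɸ/, /f/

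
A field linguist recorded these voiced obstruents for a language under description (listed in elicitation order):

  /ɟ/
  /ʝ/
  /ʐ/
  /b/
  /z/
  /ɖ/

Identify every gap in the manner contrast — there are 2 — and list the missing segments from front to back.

/β/, /d/

Stop: /b/ (bilabial), /ɖ/ (retroflex), /ɟ/ (palatal).
Fricative: /z/ (alveolar), /ʐ/ (retroflex), /ʝ/ (palatal).
Gaps, from front to back: bilabial lacks fricative (/β/); alveolar lacks stop (/d/).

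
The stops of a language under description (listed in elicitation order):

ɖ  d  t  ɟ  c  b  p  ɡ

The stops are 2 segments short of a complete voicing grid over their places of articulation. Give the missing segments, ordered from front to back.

/ʈ/, /k/

Voiceless: /p/ (bilabial), /t/ (alveolar), /c/ (palatal).
Voiced: /b/ (bilabial), /d/ (alveolar), /ɖ/ (retroflex), /ɟ/ (palatal), /ɡ/ (velar).
Gaps, from front to back: retroflex lacks voiceless (/ʈ/); velar lacks voiceless (/k/).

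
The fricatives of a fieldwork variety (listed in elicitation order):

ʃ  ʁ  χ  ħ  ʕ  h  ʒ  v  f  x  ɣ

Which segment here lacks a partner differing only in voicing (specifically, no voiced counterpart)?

/h/

Labiodental: /f/ ~ /v/
Postalveolar: /ʃ/ ~ /ʒ/
Velar: /x/ ~ /ɣ/
Uvular: /χ/ ~ /ʁ/
Pharyngeal: /ħ/ ~ /ʕ/
Glottal: only /h/ (voiceless); no voiced partner.
So /h/ is the unpaired segment.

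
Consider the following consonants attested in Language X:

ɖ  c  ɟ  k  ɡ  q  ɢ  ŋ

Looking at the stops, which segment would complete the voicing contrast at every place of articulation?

/ʈ/

place of articulation  voiceless  voiced  
retroflex         —         ɖ       
palatal           c         ɟ       
velar             k         ɡ       
uvular            q         ɢ       
The retroflex row has no voiceless member, so the gap is the voiceless retroflex stop /ʈ/.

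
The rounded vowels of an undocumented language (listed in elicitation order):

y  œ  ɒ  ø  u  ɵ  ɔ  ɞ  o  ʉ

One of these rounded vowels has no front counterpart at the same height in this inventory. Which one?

High: /y/ ~ /ʉ/ ~ /u/
High-mid: /ø/ ~ /ɵ/ ~ /o/
Low-mid: /œ/ ~ /ɞ/ ~ /ɔ/
Low: only /ɒ/ (back); no front partner.
So /ɒ/ is the unpaired segment.

/ɒ/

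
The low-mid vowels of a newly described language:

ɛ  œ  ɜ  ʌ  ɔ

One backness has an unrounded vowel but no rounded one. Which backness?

central

front: unrounded /ɛ/, rounded /œ/.
central: unrounded /ɜ/, rounded —.
back: unrounded /ʌ/, rounded /ɔ/.
Every backness has a rounded member except central, where /ɞ/ would be expected.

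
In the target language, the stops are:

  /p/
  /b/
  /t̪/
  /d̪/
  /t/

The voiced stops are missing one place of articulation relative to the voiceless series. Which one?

Voiceless: /p/ (bilabial), /t̪/ (dental), /t/ (alveolar).
Voiced: /b/ (bilabial), /d̪/ (dental).
Every place of articulation has a voiced member except alveolar, where /d/ would be expected.

alveolar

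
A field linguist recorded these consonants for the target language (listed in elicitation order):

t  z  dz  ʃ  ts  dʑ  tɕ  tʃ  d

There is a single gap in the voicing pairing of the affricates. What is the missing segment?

alveolar: voiceless /ts/, voiced /dz/.
postalveolar: voiceless /tʃ/, voiced —.
alveolo-palatal: voiceless /tɕ/, voiced /dʑ/.
The postalveolar row has no voiced member, so the gap is the voiced postalveolar affricate /dʒ/.

/dʒ/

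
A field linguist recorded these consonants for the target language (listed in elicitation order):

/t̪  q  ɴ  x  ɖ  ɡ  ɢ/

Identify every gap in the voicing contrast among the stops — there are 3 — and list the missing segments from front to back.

/d̪/, /ʈ/, /k/

dental: voiceless /t̪/, voiced —.
retroflex: voiceless —, voiced /ɖ/.
velar: voiceless —, voiced /ɡ/.
uvular: voiceless /q/, voiced /ɢ/.
Gaps, from front to back: dental lacks voiced (/d̪/); retroflex lacks voiceless (/ʈ/); velar lacks voiceless (/k/).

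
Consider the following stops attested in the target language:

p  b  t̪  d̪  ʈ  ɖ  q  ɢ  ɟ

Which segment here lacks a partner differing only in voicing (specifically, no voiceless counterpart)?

Bilabial: /p/ ~ /b/
Dental: /t̪/ ~ /d̪/
Retroflex: /ʈ/ ~ /ɖ/
Uvular: /q/ ~ /ɢ/
Palatal: only /ɟ/ (voiced); no voiceless partner.
So /ɟ/ is the unpaired segment.

/ɟ/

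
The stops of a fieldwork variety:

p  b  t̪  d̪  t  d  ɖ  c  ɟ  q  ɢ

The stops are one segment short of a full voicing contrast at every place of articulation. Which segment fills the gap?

place of articulation  voiceless  voiced  
bilabial          p         b       
dental            t̪        d̪      
alveolar          t         d       
retroflex         —         ɖ       
palatal           c         ɟ       
uvular            q         ɢ       
The retroflex row has no voiceless member, so the gap is the voiceless retroflex stop /ʈ/.

/ʈ/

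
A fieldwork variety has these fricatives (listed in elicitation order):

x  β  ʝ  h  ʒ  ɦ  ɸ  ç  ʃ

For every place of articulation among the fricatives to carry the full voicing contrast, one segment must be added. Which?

place of articulation  voiceless  voiced  
bilabial          ɸ         β       
postalveolar      ʃ         ʒ       
palatal           ç         ʝ       
velar             x         —       
glottal           h         ɦ       
The velar row has no voiced member, so the gap is the voiced velar fricative /ɣ/.

/ɣ/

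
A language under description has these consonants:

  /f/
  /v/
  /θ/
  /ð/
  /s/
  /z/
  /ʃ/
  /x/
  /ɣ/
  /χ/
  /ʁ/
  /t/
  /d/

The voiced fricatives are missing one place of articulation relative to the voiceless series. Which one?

postalveolar

labiodental: voiceless /f/, voiced /v/.
dental: voiceless /θ/, voiced /ð/.
alveolar: voiceless /s/, voiced /z/.
postalveolar: voiceless /ʃ/, voiced —.
velar: voiceless /x/, voiced /ɣ/.
uvular: voiceless /χ/, voiced /ʁ/.
Every place of articulation has a voiced member except postalveolar, where /ʒ/ would be expected.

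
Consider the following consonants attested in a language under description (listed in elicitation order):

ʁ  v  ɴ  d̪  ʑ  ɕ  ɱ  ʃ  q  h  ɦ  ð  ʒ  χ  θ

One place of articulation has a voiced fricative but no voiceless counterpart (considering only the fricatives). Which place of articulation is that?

labiodental

labiodental: voiceless —, voiced /v/.
dental: voiceless /θ/, voiced /ð/.
postalveolar: voiceless /ʃ/, voiced /ʒ/.
alveolo-palatal: voiceless /ɕ/, voiced /ʑ/.
uvular: voiceless /χ/, voiced /ʁ/.
glottal: voiceless /h/, voiced /ɦ/.
Every place of articulation has a voiceless member except labiodental, where /f/ would be expected.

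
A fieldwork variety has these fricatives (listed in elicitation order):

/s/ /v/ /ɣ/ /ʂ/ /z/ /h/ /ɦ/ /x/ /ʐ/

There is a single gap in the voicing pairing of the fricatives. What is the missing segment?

/f/

labiodental: voiceless —, voiced /v/.
alveolar: voiceless /s/, voiced /z/.
retroflex: voiceless /ʂ/, voiced /ʐ/.
velar: voiceless /x/, voiced /ɣ/.
glottal: voiceless /h/, voiced /ɦ/.
The labiodental row has no voiceless member, so the gap is the voiceless labiodental fricative /f/.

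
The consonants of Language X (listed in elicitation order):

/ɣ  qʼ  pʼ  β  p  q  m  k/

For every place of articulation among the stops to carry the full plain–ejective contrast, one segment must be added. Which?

bilabial: plain /p/, ejective /pʼ/.
velar: plain /k/, ejective —.
uvular: plain /q/, ejective /qʼ/.
The velar row has no ejective member, so the gap is the ejective velar stop /kʼ/.

/kʼ/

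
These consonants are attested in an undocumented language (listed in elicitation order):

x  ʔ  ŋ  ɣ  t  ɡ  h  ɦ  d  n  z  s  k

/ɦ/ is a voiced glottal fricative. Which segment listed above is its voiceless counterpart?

/h/

The voiceless counterpart is a voiceless glottal fricative — in this inventory, /h/.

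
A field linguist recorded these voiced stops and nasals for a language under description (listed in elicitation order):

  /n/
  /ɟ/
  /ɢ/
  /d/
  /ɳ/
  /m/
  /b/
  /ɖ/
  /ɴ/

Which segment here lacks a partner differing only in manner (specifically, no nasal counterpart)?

Bilabial: /b/ ~ /m/
Alveolar: /d/ ~ /n/
Retroflex: /ɖ/ ~ /ɳ/
Uvular: /ɢ/ ~ /ɴ/
Palatal: only /ɟ/ (oral stop); no nasal partner.
So /ɟ/ is the unpaired segment.

/ɟ/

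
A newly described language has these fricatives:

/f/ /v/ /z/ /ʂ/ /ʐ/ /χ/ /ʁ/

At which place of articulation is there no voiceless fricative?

alveolar

Voiceless: /f/ (labiodental), /ʂ/ (retroflex), /χ/ (uvular).
Voiced: /v/ (labiodental), /z/ (alveolar), /ʐ/ (retroflex), /ʁ/ (uvular).
Every place of articulation has a voiceless member except alveolar, where /s/ would be expected.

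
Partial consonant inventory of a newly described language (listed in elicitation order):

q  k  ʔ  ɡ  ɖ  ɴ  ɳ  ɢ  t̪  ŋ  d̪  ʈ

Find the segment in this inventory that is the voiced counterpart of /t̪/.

/t̪/ is a voiceless dental stop.
The voiced counterpart is a voiced dental stop — in this inventory, /d̪/.

/d̪/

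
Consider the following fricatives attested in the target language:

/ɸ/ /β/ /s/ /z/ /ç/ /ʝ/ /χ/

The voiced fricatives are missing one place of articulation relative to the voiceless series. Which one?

uvular

bilabial: voiceless /ɸ/, voiced /β/.
alveolar: voiceless /s/, voiced /z/.
palatal: voiceless /ç/, voiced /ʝ/.
uvular: voiceless /χ/, voiced —.
Every place of articulation has a voiced member except uvular, where /ʁ/ would be expected.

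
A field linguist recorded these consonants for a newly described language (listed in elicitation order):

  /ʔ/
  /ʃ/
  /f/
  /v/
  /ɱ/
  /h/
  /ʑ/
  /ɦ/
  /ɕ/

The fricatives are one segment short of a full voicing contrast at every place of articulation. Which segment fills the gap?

/ʒ/

labiodental: voiceless /f/, voiced /v/.
postalveolar: voiceless /ʃ/, voiced —.
alveolo-palatal: voiceless /ɕ/, voiced /ʑ/.
glottal: voiceless /h/, voiced /ɦ/.
The postalveolar row has no voiced member, so the gap is the voiced postalveolar fricative /ʒ/.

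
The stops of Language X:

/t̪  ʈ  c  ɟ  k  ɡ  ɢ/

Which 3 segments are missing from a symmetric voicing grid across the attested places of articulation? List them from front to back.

/d̪/, /ɖ/, /q/

Voiceless: /t̪/ (dental), /ʈ/ (retroflex), /c/ (palatal), /k/ (velar).
Voiced: /ɟ/ (palatal), /ɡ/ (velar), /ɢ/ (uvular).
Gaps, from front to back: dental lacks voiced (/d̪/); retroflex lacks voiced (/ɖ/); uvular lacks voiceless (/q/).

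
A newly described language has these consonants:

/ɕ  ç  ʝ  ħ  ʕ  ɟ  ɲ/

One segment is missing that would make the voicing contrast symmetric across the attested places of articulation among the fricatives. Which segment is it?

Voiceless: /ɕ/ (alveolo-palatal), /ç/ (palatal), /ħ/ (pharyngeal).
Voiced: /ʝ/ (palatal), /ʕ/ (pharyngeal).
The alveolo-palatal row has no voiced member, so the gap is the voiced alveolo-palatal fricative /ʑ/.

/ʑ/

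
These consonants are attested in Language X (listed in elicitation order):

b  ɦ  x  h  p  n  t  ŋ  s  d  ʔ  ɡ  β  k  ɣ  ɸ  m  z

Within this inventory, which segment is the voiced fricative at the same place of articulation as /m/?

/β/

/m/ is a bilabial nasal.
The voiced fricative at the same place is a voiced bilabial fricative — in this inventory, /β/.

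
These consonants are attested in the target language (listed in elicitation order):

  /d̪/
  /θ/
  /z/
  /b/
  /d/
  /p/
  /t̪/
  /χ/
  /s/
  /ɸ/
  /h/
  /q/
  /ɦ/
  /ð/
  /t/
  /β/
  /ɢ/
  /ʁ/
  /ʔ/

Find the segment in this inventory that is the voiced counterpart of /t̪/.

/t̪/ is a voiceless dental stop.
The voiced counterpart is a voiced dental stop — in this inventory, /d̪/.

/d̪/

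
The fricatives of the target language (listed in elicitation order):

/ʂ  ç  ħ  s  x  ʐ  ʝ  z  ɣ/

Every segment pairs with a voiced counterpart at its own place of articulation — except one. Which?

Alveolar: /s/ ~ /z/
Retroflex: /ʂ/ ~ /ʐ/
Palatal: /ç/ ~ /ʝ/
Velar: /x/ ~ /ɣ/
Pharyngeal: only /ħ/ (voiceless); no voiced partner.
So /ħ/ is the unpaired segment.

/ħ/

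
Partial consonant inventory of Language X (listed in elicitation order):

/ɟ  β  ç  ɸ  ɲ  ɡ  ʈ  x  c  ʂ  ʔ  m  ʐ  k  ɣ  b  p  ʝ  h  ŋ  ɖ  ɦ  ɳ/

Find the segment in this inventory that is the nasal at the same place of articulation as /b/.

/b/ is a voiced bilabial stop.
The nasal at the same place is a bilabial nasal — in this inventory, /m/.

/m/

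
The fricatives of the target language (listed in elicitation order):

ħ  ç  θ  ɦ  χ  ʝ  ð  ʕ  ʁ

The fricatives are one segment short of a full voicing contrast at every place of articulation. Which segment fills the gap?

Voiceless: /θ/ (dental), /ç/ (palatal), /χ/ (uvular), /ħ/ (pharyngeal).
Voiced: /ð/ (dental), /ʝ/ (palatal), /ʁ/ (uvular), /ʕ/ (pharyngeal), /ɦ/ (glottal).
The glottal row has no voiceless member, so the gap is the voiceless glottal fricative /h/.

/h/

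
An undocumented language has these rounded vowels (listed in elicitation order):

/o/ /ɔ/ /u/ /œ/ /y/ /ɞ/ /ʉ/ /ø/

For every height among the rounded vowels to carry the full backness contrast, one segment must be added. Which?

high: front /y/, central /ʉ/, back /u/.
high-mid: front /ø/, central —, back /o/.
low-mid: front /œ/, central /ɞ/, back /ɔ/.
The high-mid row has no central member, so the gap is the high-mid central rounded vowel /ɵ/.

/ɵ/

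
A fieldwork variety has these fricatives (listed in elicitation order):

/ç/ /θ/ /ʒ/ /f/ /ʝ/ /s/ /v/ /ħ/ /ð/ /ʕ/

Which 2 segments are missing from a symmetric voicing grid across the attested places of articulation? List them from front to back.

/z/, /ʃ/

labiodental: voiceless /f/, voiced /v/.
dental: voiceless /θ/, voiced /ð/.
alveolar: voiceless /s/, voiced —.
postalveolar: voiceless —, voiced /ʒ/.
palatal: voiceless /ç/, voiced /ʝ/.
pharyngeal: voiceless /ħ/, voiced /ʕ/.
Gaps, from front to back: alveolar lacks voiced (/z/); postalveolar lacks voiceless (/ʃ/).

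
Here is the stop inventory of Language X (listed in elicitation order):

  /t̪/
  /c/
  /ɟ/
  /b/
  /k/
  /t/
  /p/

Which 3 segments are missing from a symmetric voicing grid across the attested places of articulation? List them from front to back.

/d̪/, /d/, /ɡ/

bilabial: voiceless /p/, voiced /b/.
dental: voiceless /t̪/, voiced —.
alveolar: voiceless /t/, voiced —.
palatal: voiceless /c/, voiced /ɟ/.
velar: voiceless /k/, voiced —.
Gaps, from front to back: dental lacks voiced (/d̪/); alveolar lacks voiced (/d/); velar lacks voiced (/ɡ/).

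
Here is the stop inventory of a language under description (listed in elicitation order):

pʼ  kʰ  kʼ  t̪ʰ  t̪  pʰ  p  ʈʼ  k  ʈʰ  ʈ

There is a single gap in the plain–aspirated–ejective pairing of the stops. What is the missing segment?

/t̪ʼ/

Plain: /p/ (bilabial), /t̪/ (dental), /ʈ/ (retroflex), /k/ (velar).
Aspirated: /pʰ/ (bilabial), /t̪ʰ/ (dental), /ʈʰ/ (retroflex), /kʰ/ (velar).
Ejective: /pʼ/ (bilabial), /ʈʼ/ (retroflex), /kʼ/ (velar).
The dental row has no ejective member, so the gap is the ejective dental stop /t̪ʼ/.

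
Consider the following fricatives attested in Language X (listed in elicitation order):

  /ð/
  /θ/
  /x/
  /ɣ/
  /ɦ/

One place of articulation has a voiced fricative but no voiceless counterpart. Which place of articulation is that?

glottal

place of articulation  voiceless  voiced  
dental            θ         ð       
velar             x         ɣ       
glottal           —         ɦ       
Every place of articulation has a voiceless member except glottal, where /h/ would be expected.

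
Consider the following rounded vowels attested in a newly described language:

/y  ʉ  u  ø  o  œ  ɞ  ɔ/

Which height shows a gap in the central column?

high: front /y/, central /ʉ/, back /u/.
high-mid: front /ø/, central —, back /o/.
low-mid: front /œ/, central /ɞ/, back /ɔ/.
Every height has a central member except high-mid, where /ɵ/ would be expected.

high-mid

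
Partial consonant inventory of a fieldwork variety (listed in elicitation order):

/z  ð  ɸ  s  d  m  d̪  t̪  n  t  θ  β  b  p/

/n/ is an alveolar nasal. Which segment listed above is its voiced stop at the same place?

The voiced stop at the same place is a voiced alveolar stop — in this inventory, /d/.

/d/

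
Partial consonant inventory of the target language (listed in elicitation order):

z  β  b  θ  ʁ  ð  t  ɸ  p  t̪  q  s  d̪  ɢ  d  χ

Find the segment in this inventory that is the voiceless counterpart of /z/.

/s/

/z/ is a voiced alveolar fricative.
The voiceless counterpart is a voiceless alveolar fricative — in this inventory, /s/.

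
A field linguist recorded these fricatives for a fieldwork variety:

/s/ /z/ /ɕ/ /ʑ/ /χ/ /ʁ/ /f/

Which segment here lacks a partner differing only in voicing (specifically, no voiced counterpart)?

/f/

Alveolar: /s/ ~ /z/
Alveolo-palatal: /ɕ/ ~ /ʑ/
Uvular: /χ/ ~ /ʁ/
Labiodental: only /f/ (voiceless); no voiced partner.
So /f/ is the unpaired segment.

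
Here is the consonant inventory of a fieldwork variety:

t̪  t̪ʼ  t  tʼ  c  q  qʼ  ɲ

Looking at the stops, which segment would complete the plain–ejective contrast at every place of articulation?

place of articulation  plain     ejective
dental            t̪        t̪ʼ     
alveolar          t         tʼ      
palatal           c         —       
uvular            q         qʼ      
The palatal row has no ejective member, so the gap is the ejective palatal stop /cʼ/.

/cʼ/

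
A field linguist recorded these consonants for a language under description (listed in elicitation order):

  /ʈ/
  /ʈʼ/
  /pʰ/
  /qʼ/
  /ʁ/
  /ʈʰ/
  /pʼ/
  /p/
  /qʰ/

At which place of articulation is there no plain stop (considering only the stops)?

uvular

Plain: /p/ (bilabial), /ʈ/ (retroflex).
Aspirated: /pʰ/ (bilabial), /ʈʰ/ (retroflex), /qʰ/ (uvular).
Ejective: /pʼ/ (bilabial), /ʈʼ/ (retroflex), /qʼ/ (uvular).
Every place of articulation has a plain member except uvular, where /q/ would be expected.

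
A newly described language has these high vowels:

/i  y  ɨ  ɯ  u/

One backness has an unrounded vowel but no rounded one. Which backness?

backness          unrounded  rounded 
front             i         y       
central           ɨ         —       
back              ɯ         u       
Every backness has a rounded member except central, where /ʉ/ would be expected.

central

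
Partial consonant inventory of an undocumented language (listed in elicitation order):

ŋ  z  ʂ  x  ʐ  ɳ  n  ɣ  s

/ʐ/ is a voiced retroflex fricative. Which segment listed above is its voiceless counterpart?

The voiceless counterpart is a voiceless retroflex fricative — in this inventory, /ʂ/.

/ʂ/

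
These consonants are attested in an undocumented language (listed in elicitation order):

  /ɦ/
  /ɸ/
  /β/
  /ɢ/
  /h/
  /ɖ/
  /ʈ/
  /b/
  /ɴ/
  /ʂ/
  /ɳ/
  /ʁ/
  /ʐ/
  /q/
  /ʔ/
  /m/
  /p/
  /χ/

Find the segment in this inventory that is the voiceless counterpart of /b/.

/p/

/b/ is a voiced bilabial stop.
The voiceless counterpart is a voiceless bilabial stop — in this inventory, /p/.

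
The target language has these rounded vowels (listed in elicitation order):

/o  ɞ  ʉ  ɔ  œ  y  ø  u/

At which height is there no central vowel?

high: front /y/, central /ʉ/, back /u/.
high-mid: front /ø/, central —, back /o/.
low-mid: front /œ/, central /ɞ/, back /ɔ/.
Every height has a central member except high-mid, where /ɵ/ would be expected.

high-mid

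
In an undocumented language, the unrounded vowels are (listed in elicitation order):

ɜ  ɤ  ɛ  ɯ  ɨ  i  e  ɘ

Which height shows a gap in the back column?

height            front     central   back    
high              i         ɨ         ɯ       
high-mid          e         ɘ         ɤ       
low-mid           ɛ         ɜ         —       
Every height has a back member except low-mid, where /ʌ/ would be expected.

low-mid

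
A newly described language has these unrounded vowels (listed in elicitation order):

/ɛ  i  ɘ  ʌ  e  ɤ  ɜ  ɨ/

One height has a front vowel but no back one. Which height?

high

height            front     central   back    
high              i         ɨ         —       
high-mid          e         ɘ         ɤ       
low-mid           ɛ         ɜ         ʌ       
Every height has a back member except high, where /ɯ/ would be expected.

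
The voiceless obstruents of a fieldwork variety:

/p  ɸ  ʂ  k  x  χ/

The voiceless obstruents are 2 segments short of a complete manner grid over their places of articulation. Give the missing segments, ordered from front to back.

bilabial: stop /p/, fricative /ɸ/.
retroflex: stop —, fricative /ʂ/.
velar: stop /k/, fricative /x/.
uvular: stop —, fricative /χ/.
Gaps, from front to back: retroflex lacks stop (/ʈ/); uvular lacks stop (/q/).

/ʈ/, /q/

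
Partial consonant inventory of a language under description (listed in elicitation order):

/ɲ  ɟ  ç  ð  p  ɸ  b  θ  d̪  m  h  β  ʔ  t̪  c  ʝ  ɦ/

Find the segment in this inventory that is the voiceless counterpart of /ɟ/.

/ɟ/ is a voiced palatal stop.
The voiceless counterpart is a voiceless palatal stop — in this inventory, /c/.

/c/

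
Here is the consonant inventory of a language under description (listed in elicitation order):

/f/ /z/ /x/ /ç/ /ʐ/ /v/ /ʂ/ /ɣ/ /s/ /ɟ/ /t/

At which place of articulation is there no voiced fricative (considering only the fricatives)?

Voiceless: /f/ (labiodental), /s/ (alveolar), /ʂ/ (retroflex), /ç/ (palatal), /x/ (velar).
Voiced: /v/ (labiodental), /z/ (alveolar), /ʐ/ (retroflex), /ɣ/ (velar).
Every place of articulation has a voiced member except palatal, where /ʝ/ would be expected.

palatal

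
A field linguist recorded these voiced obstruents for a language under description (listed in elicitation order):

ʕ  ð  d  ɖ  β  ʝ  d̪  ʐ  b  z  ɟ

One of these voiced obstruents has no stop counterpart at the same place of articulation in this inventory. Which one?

/ʕ/

Bilabial: /b/ ~ /β/
Dental: /d̪/ ~ /ð/
Alveolar: /d/ ~ /z/
Retroflex: /ɖ/ ~ /ʐ/
Palatal: /ɟ/ ~ /ʝ/
Pharyngeal: only /ʕ/ (fricative); no stop partner.
So /ʕ/ is the unpaired segment.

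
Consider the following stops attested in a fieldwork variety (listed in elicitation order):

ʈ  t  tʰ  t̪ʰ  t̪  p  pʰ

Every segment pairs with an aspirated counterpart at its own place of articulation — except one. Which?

/ʈ/

Bilabial: /p/ ~ /pʰ/
Dental: /t̪/ ~ /t̪ʰ/
Alveolar: /t/ ~ /tʰ/
Retroflex: only /ʈ/ (plain); no aspirated partner.
So /ʈ/ is the unpaired segment.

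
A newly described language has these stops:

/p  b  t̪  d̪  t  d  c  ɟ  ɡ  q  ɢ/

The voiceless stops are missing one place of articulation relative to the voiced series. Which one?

bilabial: voiceless /p/, voiced /b/.
dental: voiceless /t̪/, voiced /d̪/.
alveolar: voiceless /t/, voiced /d/.
palatal: voiceless /c/, voiced /ɟ/.
velar: voiceless —, voiced /ɡ/.
uvular: voiceless /q/, voiced /ɢ/.
Every place of articulation has a voiceless member except velar, where /k/ would be expected.

velar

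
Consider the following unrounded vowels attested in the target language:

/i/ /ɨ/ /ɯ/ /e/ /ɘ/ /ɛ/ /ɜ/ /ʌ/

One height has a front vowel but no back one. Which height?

high-mid

Front: /i/ (high), /e/ (high-mid), /ɛ/ (low-mid).
Central: /ɨ/ (high), /ɘ/ (high-mid), /ɜ/ (low-mid).
Back: /ɯ/ (high), /ʌ/ (low-mid).
Every height has a back member except high-mid, where /ɤ/ would be expected.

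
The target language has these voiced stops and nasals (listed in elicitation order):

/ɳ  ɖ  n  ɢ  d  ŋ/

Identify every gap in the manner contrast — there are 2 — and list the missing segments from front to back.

/ɡ/, /ɴ/

place of articulation  oral stop  nasal   
alveolar          d         n       
retroflex         ɖ         ɳ       
velar             —         ŋ       
uvular            ɢ         —       
Gaps, from front to back: velar lacks oral stop (/ɡ/); uvular lacks nasal (/ɴ/).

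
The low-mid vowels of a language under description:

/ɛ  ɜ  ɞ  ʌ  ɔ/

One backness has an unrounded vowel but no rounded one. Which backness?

backness          unrounded  rounded 
front             ɛ         —       
central           ɜ         ɞ       
back              ʌ         ɔ       
Every backness has a rounded member except front, where /œ/ would be expected.

front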